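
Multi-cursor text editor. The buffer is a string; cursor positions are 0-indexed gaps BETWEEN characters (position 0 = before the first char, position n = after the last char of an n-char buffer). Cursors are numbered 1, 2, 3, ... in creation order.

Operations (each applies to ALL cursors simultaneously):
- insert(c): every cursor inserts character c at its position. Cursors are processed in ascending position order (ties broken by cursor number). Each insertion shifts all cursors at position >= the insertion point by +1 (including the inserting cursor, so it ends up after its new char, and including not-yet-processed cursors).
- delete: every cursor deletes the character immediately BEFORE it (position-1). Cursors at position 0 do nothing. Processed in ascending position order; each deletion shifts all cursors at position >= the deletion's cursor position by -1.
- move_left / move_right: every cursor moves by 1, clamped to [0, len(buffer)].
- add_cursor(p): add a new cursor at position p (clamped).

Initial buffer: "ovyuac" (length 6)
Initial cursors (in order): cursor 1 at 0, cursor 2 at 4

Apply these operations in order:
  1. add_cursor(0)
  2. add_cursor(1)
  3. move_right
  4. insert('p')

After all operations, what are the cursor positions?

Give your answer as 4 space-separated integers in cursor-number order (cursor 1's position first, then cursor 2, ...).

Answer: 3 9 3 5

Derivation:
After op 1 (add_cursor(0)): buffer="ovyuac" (len 6), cursors c1@0 c3@0 c2@4, authorship ......
After op 2 (add_cursor(1)): buffer="ovyuac" (len 6), cursors c1@0 c3@0 c4@1 c2@4, authorship ......
After op 3 (move_right): buffer="ovyuac" (len 6), cursors c1@1 c3@1 c4@2 c2@5, authorship ......
After op 4 (insert('p')): buffer="oppvpyuapc" (len 10), cursors c1@3 c3@3 c4@5 c2@9, authorship .13.4...2.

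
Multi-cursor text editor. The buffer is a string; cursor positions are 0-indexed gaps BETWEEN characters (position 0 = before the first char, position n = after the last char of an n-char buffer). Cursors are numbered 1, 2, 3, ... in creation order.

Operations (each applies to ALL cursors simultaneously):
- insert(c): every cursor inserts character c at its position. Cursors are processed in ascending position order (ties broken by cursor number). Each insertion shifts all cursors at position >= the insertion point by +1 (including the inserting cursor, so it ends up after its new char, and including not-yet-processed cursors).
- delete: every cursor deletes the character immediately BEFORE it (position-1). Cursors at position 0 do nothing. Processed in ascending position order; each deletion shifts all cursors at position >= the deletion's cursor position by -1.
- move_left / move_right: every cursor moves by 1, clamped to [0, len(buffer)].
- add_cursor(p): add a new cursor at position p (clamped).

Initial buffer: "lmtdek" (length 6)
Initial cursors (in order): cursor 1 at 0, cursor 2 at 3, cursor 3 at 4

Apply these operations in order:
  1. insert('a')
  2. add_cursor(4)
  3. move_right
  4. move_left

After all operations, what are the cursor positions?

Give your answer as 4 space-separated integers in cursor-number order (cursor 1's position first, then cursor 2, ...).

After op 1 (insert('a')): buffer="almtadaek" (len 9), cursors c1@1 c2@5 c3@7, authorship 1...2.3..
After op 2 (add_cursor(4)): buffer="almtadaek" (len 9), cursors c1@1 c4@4 c2@5 c3@7, authorship 1...2.3..
After op 3 (move_right): buffer="almtadaek" (len 9), cursors c1@2 c4@5 c2@6 c3@8, authorship 1...2.3..
After op 4 (move_left): buffer="almtadaek" (len 9), cursors c1@1 c4@4 c2@5 c3@7, authorship 1...2.3..

Answer: 1 5 7 4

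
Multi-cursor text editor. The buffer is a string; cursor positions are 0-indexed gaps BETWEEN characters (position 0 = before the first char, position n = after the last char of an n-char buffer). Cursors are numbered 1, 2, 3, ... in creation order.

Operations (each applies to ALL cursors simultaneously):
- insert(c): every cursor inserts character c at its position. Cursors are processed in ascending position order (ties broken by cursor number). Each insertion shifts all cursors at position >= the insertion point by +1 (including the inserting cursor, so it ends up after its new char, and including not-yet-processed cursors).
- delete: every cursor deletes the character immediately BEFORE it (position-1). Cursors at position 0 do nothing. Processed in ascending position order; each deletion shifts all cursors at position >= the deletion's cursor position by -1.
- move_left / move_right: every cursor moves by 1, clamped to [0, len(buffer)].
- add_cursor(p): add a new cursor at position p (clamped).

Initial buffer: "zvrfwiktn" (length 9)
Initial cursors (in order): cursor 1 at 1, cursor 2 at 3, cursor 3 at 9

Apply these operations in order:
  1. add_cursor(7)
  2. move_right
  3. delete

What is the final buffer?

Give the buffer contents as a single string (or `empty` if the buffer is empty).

After op 1 (add_cursor(7)): buffer="zvrfwiktn" (len 9), cursors c1@1 c2@3 c4@7 c3@9, authorship .........
After op 2 (move_right): buffer="zvrfwiktn" (len 9), cursors c1@2 c2@4 c4@8 c3@9, authorship .........
After op 3 (delete): buffer="zrwik" (len 5), cursors c1@1 c2@2 c3@5 c4@5, authorship .....

Answer: zrwik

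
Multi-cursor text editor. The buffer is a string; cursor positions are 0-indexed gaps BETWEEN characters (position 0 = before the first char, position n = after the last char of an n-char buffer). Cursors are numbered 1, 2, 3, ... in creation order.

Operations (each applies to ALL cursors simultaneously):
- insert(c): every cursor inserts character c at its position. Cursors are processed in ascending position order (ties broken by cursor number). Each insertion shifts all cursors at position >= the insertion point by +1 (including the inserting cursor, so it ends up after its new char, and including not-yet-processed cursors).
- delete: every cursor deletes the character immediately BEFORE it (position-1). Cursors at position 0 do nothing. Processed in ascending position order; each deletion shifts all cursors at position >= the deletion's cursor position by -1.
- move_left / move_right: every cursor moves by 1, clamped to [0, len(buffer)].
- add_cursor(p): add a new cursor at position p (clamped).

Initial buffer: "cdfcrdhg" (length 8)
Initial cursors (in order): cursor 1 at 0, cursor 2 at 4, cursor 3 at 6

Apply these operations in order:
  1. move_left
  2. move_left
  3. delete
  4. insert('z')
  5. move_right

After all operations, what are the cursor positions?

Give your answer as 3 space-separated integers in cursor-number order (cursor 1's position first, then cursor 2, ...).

After op 1 (move_left): buffer="cdfcrdhg" (len 8), cursors c1@0 c2@3 c3@5, authorship ........
After op 2 (move_left): buffer="cdfcrdhg" (len 8), cursors c1@0 c2@2 c3@4, authorship ........
After op 3 (delete): buffer="cfrdhg" (len 6), cursors c1@0 c2@1 c3@2, authorship ......
After op 4 (insert('z')): buffer="zczfzrdhg" (len 9), cursors c1@1 c2@3 c3@5, authorship 1.2.3....
After op 5 (move_right): buffer="zczfzrdhg" (len 9), cursors c1@2 c2@4 c3@6, authorship 1.2.3....

Answer: 2 4 6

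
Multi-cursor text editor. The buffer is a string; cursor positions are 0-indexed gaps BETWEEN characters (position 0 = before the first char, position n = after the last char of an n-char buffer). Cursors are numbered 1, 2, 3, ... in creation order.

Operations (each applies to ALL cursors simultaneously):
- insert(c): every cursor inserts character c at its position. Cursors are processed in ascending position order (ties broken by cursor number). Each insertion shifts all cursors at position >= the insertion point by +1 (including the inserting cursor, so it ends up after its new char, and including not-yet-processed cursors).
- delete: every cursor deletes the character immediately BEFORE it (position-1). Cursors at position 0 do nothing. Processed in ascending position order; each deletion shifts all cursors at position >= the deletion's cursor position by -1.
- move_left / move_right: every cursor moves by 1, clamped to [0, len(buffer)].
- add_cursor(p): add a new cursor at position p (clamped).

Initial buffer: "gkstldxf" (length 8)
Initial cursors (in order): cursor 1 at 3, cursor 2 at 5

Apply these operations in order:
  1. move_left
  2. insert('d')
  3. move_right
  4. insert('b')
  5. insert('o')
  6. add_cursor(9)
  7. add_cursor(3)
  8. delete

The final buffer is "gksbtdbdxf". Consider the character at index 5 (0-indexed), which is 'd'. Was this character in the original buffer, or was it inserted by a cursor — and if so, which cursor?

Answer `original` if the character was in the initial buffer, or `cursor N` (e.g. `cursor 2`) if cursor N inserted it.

Answer: cursor 2

Derivation:
After op 1 (move_left): buffer="gkstldxf" (len 8), cursors c1@2 c2@4, authorship ........
After op 2 (insert('d')): buffer="gkdstdldxf" (len 10), cursors c1@3 c2@6, authorship ..1..2....
After op 3 (move_right): buffer="gkdstdldxf" (len 10), cursors c1@4 c2@7, authorship ..1..2....
After op 4 (insert('b')): buffer="gkdsbtdlbdxf" (len 12), cursors c1@5 c2@9, authorship ..1.1.2.2...
After op 5 (insert('o')): buffer="gkdsbotdlbodxf" (len 14), cursors c1@6 c2@11, authorship ..1.11.2.22...
After op 6 (add_cursor(9)): buffer="gkdsbotdlbodxf" (len 14), cursors c1@6 c3@9 c2@11, authorship ..1.11.2.22...
After op 7 (add_cursor(3)): buffer="gkdsbotdlbodxf" (len 14), cursors c4@3 c1@6 c3@9 c2@11, authorship ..1.11.2.22...
After op 8 (delete): buffer="gksbtdbdxf" (len 10), cursors c4@2 c1@4 c3@6 c2@7, authorship ...1.22...
Authorship (.=original, N=cursor N): . . . 1 . 2 2 . . .
Index 5: author = 2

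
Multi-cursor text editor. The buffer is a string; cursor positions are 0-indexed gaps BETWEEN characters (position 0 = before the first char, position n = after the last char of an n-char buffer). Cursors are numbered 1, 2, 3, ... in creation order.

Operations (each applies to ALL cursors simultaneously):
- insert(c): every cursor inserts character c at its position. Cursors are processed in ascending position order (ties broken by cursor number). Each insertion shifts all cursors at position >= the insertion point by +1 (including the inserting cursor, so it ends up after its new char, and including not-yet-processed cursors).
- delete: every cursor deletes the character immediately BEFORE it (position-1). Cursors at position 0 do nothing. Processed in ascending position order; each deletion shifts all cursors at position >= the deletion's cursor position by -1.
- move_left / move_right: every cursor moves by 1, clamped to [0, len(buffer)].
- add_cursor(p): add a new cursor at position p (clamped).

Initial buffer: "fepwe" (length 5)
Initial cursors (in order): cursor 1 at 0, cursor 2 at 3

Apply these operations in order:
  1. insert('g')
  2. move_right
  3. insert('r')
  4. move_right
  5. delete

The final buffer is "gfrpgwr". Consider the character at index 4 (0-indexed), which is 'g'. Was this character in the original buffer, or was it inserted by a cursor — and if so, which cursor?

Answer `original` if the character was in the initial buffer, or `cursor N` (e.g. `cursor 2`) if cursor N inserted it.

After op 1 (insert('g')): buffer="gfepgwe" (len 7), cursors c1@1 c2@5, authorship 1...2..
After op 2 (move_right): buffer="gfepgwe" (len 7), cursors c1@2 c2@6, authorship 1...2..
After op 3 (insert('r')): buffer="gfrepgwre" (len 9), cursors c1@3 c2@8, authorship 1.1..2.2.
After op 4 (move_right): buffer="gfrepgwre" (len 9), cursors c1@4 c2@9, authorship 1.1..2.2.
After op 5 (delete): buffer="gfrpgwr" (len 7), cursors c1@3 c2@7, authorship 1.1.2.2
Authorship (.=original, N=cursor N): 1 . 1 . 2 . 2
Index 4: author = 2

Answer: cursor 2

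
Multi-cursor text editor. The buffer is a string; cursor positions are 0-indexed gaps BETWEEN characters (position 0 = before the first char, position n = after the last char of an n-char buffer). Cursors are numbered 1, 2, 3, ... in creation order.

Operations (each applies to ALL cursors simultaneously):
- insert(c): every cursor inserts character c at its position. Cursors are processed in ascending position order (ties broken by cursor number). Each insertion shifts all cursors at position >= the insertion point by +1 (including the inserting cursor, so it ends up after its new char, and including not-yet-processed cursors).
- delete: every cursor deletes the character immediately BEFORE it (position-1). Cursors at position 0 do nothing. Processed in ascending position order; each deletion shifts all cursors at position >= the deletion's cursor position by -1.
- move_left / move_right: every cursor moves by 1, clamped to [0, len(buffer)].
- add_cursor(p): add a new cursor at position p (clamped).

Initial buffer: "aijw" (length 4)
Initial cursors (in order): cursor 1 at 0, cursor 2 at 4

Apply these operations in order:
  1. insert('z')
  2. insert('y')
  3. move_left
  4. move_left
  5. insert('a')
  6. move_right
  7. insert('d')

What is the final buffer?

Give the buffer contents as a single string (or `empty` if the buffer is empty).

After op 1 (insert('z')): buffer="zaijwz" (len 6), cursors c1@1 c2@6, authorship 1....2
After op 2 (insert('y')): buffer="zyaijwzy" (len 8), cursors c1@2 c2@8, authorship 11....22
After op 3 (move_left): buffer="zyaijwzy" (len 8), cursors c1@1 c2@7, authorship 11....22
After op 4 (move_left): buffer="zyaijwzy" (len 8), cursors c1@0 c2@6, authorship 11....22
After op 5 (insert('a')): buffer="azyaijwazy" (len 10), cursors c1@1 c2@8, authorship 111....222
After op 6 (move_right): buffer="azyaijwazy" (len 10), cursors c1@2 c2@9, authorship 111....222
After op 7 (insert('d')): buffer="azdyaijwazdy" (len 12), cursors c1@3 c2@11, authorship 1111....2222

Answer: azdyaijwazdy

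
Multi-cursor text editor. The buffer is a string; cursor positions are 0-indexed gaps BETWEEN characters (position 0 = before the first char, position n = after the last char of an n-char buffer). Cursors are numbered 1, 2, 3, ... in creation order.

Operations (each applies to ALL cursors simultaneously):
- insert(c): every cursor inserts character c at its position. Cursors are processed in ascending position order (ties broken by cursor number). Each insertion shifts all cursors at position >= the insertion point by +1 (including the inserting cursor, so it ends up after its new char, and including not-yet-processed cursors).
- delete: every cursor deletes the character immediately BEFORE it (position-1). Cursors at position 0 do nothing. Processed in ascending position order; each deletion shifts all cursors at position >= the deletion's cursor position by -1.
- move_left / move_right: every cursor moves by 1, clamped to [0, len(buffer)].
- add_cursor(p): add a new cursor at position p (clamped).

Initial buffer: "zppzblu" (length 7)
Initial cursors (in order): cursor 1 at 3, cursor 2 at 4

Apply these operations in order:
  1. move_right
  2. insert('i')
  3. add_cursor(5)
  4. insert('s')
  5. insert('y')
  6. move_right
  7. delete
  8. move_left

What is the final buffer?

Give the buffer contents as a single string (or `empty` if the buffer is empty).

After op 1 (move_right): buffer="zppzblu" (len 7), cursors c1@4 c2@5, authorship .......
After op 2 (insert('i')): buffer="zppzibilu" (len 9), cursors c1@5 c2@7, authorship ....1.2..
After op 3 (add_cursor(5)): buffer="zppzibilu" (len 9), cursors c1@5 c3@5 c2@7, authorship ....1.2..
After op 4 (insert('s')): buffer="zppzissbislu" (len 12), cursors c1@7 c3@7 c2@10, authorship ....113.22..
After op 5 (insert('y')): buffer="zppzissyybisylu" (len 15), cursors c1@9 c3@9 c2@13, authorship ....11313.222..
After op 6 (move_right): buffer="zppzissyybisylu" (len 15), cursors c1@10 c3@10 c2@14, authorship ....11313.222..
After op 7 (delete): buffer="zppzissyisyu" (len 12), cursors c1@8 c3@8 c2@11, authorship ....1131222.
After op 8 (move_left): buffer="zppzissyisyu" (len 12), cursors c1@7 c3@7 c2@10, authorship ....1131222.

Answer: zppzissyisyu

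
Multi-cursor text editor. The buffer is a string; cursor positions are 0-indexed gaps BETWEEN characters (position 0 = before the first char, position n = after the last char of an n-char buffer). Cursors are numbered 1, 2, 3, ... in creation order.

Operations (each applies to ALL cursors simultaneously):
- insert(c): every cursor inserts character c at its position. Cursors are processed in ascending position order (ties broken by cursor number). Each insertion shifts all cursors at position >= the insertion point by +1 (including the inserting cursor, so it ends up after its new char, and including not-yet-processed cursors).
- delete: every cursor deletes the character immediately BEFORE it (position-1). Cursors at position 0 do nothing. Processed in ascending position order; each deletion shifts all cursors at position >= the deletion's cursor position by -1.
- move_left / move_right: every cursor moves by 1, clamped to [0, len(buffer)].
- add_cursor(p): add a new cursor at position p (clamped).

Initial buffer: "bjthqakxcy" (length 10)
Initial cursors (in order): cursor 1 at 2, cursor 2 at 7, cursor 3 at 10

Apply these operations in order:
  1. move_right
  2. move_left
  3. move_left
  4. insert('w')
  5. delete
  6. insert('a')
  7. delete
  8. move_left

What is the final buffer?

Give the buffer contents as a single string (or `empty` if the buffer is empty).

After op 1 (move_right): buffer="bjthqakxcy" (len 10), cursors c1@3 c2@8 c3@10, authorship ..........
After op 2 (move_left): buffer="bjthqakxcy" (len 10), cursors c1@2 c2@7 c3@9, authorship ..........
After op 3 (move_left): buffer="bjthqakxcy" (len 10), cursors c1@1 c2@6 c3@8, authorship ..........
After op 4 (insert('w')): buffer="bwjthqawkxwcy" (len 13), cursors c1@2 c2@8 c3@11, authorship .1.....2..3..
After op 5 (delete): buffer="bjthqakxcy" (len 10), cursors c1@1 c2@6 c3@8, authorship ..........
After op 6 (insert('a')): buffer="bajthqaakxacy" (len 13), cursors c1@2 c2@8 c3@11, authorship .1.....2..3..
After op 7 (delete): buffer="bjthqakxcy" (len 10), cursors c1@1 c2@6 c3@8, authorship ..........
After op 8 (move_left): buffer="bjthqakxcy" (len 10), cursors c1@0 c2@5 c3@7, authorship ..........

Answer: bjthqakxcy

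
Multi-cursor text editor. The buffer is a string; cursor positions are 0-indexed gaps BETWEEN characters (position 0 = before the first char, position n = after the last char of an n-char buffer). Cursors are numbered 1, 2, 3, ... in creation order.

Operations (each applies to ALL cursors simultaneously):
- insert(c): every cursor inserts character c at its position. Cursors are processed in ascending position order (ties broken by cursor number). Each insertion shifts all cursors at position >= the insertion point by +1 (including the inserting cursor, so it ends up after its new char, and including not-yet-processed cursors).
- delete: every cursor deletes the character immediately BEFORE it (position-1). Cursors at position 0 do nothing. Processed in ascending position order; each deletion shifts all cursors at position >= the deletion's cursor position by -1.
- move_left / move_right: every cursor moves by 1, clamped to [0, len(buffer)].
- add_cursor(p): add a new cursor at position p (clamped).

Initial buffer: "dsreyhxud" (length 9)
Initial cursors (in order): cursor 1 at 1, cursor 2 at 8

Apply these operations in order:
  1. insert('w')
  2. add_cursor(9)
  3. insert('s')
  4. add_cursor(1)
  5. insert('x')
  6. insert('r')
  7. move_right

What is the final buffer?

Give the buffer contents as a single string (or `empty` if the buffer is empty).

Answer: dxrwsxrsreyhxusxrwsxrd

Derivation:
After op 1 (insert('w')): buffer="dwsreyhxuwd" (len 11), cursors c1@2 c2@10, authorship .1.......2.
After op 2 (add_cursor(9)): buffer="dwsreyhxuwd" (len 11), cursors c1@2 c3@9 c2@10, authorship .1.......2.
After op 3 (insert('s')): buffer="dwssreyhxuswsd" (len 14), cursors c1@3 c3@11 c2@13, authorship .11.......322.
After op 4 (add_cursor(1)): buffer="dwssreyhxuswsd" (len 14), cursors c4@1 c1@3 c3@11 c2@13, authorship .11.......322.
After op 5 (insert('x')): buffer="dxwsxsreyhxusxwsxd" (len 18), cursors c4@2 c1@5 c3@14 c2@17, authorship .4111.......33222.
After op 6 (insert('r')): buffer="dxrwsxrsreyhxusxrwsxrd" (len 22), cursors c4@3 c1@7 c3@17 c2@21, authorship .441111.......3332222.
After op 7 (move_right): buffer="dxrwsxrsreyhxusxrwsxrd" (len 22), cursors c4@4 c1@8 c3@18 c2@22, authorship .441111.......3332222.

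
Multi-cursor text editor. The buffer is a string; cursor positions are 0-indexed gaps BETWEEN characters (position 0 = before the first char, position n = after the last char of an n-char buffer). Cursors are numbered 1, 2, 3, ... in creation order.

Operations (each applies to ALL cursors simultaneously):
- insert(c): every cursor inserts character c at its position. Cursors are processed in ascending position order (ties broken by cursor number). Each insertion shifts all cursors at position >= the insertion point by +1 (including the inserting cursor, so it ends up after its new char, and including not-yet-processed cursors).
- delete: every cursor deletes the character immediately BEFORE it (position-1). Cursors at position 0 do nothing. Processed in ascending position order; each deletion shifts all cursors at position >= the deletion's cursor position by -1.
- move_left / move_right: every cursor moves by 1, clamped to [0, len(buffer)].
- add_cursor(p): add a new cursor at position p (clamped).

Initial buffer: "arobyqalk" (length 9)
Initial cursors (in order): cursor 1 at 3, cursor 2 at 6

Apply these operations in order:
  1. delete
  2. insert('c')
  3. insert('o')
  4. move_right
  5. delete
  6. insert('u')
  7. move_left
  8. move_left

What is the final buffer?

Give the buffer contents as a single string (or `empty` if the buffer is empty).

Answer: arcouycoulk

Derivation:
After op 1 (delete): buffer="arbyalk" (len 7), cursors c1@2 c2@4, authorship .......
After op 2 (insert('c')): buffer="arcbycalk" (len 9), cursors c1@3 c2@6, authorship ..1..2...
After op 3 (insert('o')): buffer="arcobycoalk" (len 11), cursors c1@4 c2@8, authorship ..11..22...
After op 4 (move_right): buffer="arcobycoalk" (len 11), cursors c1@5 c2@9, authorship ..11..22...
After op 5 (delete): buffer="arcoycolk" (len 9), cursors c1@4 c2@7, authorship ..11.22..
After op 6 (insert('u')): buffer="arcouycoulk" (len 11), cursors c1@5 c2@9, authorship ..111.222..
After op 7 (move_left): buffer="arcouycoulk" (len 11), cursors c1@4 c2@8, authorship ..111.222..
After op 8 (move_left): buffer="arcouycoulk" (len 11), cursors c1@3 c2@7, authorship ..111.222..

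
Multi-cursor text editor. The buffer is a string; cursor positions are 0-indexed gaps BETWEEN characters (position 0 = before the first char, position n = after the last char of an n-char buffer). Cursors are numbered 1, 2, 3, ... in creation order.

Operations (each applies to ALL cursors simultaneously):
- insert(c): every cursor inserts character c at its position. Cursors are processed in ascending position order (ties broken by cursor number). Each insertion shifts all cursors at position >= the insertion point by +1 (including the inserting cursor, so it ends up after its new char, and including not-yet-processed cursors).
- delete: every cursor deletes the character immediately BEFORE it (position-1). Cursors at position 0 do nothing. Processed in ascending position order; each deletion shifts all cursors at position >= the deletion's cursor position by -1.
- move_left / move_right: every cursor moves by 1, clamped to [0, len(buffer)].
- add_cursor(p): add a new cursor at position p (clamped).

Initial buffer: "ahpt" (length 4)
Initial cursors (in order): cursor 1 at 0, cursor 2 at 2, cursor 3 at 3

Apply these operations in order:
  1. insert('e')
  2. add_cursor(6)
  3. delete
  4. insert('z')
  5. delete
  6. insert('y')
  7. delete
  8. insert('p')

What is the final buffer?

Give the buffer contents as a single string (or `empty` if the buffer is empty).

Answer: pahpppt

Derivation:
After op 1 (insert('e')): buffer="eahepet" (len 7), cursors c1@1 c2@4 c3@6, authorship 1..2.3.
After op 2 (add_cursor(6)): buffer="eahepet" (len 7), cursors c1@1 c2@4 c3@6 c4@6, authorship 1..2.3.
After op 3 (delete): buffer="aht" (len 3), cursors c1@0 c2@2 c3@2 c4@2, authorship ...
After op 4 (insert('z')): buffer="zahzzzt" (len 7), cursors c1@1 c2@6 c3@6 c4@6, authorship 1..234.
After op 5 (delete): buffer="aht" (len 3), cursors c1@0 c2@2 c3@2 c4@2, authorship ...
After op 6 (insert('y')): buffer="yahyyyt" (len 7), cursors c1@1 c2@6 c3@6 c4@6, authorship 1..234.
After op 7 (delete): buffer="aht" (len 3), cursors c1@0 c2@2 c3@2 c4@2, authorship ...
After op 8 (insert('p')): buffer="pahpppt" (len 7), cursors c1@1 c2@6 c3@6 c4@6, authorship 1..234.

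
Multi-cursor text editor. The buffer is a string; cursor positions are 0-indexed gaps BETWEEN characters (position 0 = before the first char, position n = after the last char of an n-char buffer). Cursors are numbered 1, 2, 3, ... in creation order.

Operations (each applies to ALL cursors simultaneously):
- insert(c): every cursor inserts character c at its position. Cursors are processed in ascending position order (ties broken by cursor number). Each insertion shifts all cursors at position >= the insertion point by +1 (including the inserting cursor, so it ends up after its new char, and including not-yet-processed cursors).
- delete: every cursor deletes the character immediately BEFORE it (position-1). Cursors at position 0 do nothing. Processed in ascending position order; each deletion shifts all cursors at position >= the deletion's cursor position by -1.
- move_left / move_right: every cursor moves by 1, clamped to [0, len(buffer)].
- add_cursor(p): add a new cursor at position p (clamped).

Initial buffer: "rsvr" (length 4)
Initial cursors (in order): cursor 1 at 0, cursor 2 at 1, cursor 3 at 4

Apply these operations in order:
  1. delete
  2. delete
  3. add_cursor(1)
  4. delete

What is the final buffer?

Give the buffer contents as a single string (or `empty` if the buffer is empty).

Answer: empty

Derivation:
After op 1 (delete): buffer="sv" (len 2), cursors c1@0 c2@0 c3@2, authorship ..
After op 2 (delete): buffer="s" (len 1), cursors c1@0 c2@0 c3@1, authorship .
After op 3 (add_cursor(1)): buffer="s" (len 1), cursors c1@0 c2@0 c3@1 c4@1, authorship .
After op 4 (delete): buffer="" (len 0), cursors c1@0 c2@0 c3@0 c4@0, authorship 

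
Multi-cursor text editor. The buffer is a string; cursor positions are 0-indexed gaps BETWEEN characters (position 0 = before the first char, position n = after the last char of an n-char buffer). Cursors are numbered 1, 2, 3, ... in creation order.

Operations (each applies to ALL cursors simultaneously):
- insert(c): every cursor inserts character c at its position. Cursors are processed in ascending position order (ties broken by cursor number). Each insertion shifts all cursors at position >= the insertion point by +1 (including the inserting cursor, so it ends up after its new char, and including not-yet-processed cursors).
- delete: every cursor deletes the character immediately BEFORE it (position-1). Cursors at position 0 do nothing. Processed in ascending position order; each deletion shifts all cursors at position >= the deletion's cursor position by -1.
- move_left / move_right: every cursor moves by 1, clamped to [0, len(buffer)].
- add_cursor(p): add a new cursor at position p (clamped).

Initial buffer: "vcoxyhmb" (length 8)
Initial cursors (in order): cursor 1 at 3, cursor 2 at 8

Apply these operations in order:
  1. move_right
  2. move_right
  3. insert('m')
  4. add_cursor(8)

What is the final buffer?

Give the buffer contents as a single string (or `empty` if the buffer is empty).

Answer: vcoxymhmbm

Derivation:
After op 1 (move_right): buffer="vcoxyhmb" (len 8), cursors c1@4 c2@8, authorship ........
After op 2 (move_right): buffer="vcoxyhmb" (len 8), cursors c1@5 c2@8, authorship ........
After op 3 (insert('m')): buffer="vcoxymhmbm" (len 10), cursors c1@6 c2@10, authorship .....1...2
After op 4 (add_cursor(8)): buffer="vcoxymhmbm" (len 10), cursors c1@6 c3@8 c2@10, authorship .....1...2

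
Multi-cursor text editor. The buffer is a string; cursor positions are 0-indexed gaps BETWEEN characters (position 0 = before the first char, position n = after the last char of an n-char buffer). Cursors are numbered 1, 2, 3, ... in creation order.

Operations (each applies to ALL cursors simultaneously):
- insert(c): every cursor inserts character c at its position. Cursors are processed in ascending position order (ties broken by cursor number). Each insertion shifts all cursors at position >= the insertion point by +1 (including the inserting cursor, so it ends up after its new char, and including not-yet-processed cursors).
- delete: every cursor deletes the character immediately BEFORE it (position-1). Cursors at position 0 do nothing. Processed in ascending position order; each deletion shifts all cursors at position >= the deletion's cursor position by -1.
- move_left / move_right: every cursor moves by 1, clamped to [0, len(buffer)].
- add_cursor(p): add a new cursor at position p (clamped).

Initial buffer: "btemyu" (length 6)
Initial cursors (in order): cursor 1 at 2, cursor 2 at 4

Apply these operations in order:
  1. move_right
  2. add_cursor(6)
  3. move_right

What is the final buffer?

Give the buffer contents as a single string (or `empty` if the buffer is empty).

After op 1 (move_right): buffer="btemyu" (len 6), cursors c1@3 c2@5, authorship ......
After op 2 (add_cursor(6)): buffer="btemyu" (len 6), cursors c1@3 c2@5 c3@6, authorship ......
After op 3 (move_right): buffer="btemyu" (len 6), cursors c1@4 c2@6 c3@6, authorship ......

Answer: btemyu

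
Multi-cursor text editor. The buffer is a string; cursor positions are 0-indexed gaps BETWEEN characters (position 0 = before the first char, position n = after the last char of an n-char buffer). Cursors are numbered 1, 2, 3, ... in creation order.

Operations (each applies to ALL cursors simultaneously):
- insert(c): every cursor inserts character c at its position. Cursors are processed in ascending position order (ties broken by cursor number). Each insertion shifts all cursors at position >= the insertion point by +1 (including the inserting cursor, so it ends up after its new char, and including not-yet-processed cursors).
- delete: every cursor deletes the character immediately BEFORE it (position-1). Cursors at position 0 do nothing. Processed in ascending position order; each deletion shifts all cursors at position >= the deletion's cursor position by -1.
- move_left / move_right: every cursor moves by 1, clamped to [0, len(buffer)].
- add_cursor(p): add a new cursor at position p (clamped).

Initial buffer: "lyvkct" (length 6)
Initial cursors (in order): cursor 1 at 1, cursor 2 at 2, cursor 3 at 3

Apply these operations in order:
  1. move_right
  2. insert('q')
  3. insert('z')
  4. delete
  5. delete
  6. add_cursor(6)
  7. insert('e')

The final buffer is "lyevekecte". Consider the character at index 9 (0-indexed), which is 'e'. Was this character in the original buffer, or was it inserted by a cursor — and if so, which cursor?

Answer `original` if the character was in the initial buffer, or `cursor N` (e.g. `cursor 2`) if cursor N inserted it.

After op 1 (move_right): buffer="lyvkct" (len 6), cursors c1@2 c2@3 c3@4, authorship ......
After op 2 (insert('q')): buffer="lyqvqkqct" (len 9), cursors c1@3 c2@5 c3@7, authorship ..1.2.3..
After op 3 (insert('z')): buffer="lyqzvqzkqzct" (len 12), cursors c1@4 c2@7 c3@10, authorship ..11.22.33..
After op 4 (delete): buffer="lyqvqkqct" (len 9), cursors c1@3 c2@5 c3@7, authorship ..1.2.3..
After op 5 (delete): buffer="lyvkct" (len 6), cursors c1@2 c2@3 c3@4, authorship ......
After op 6 (add_cursor(6)): buffer="lyvkct" (len 6), cursors c1@2 c2@3 c3@4 c4@6, authorship ......
After op 7 (insert('e')): buffer="lyevekecte" (len 10), cursors c1@3 c2@5 c3@7 c4@10, authorship ..1.2.3..4
Authorship (.=original, N=cursor N): . . 1 . 2 . 3 . . 4
Index 9: author = 4

Answer: cursor 4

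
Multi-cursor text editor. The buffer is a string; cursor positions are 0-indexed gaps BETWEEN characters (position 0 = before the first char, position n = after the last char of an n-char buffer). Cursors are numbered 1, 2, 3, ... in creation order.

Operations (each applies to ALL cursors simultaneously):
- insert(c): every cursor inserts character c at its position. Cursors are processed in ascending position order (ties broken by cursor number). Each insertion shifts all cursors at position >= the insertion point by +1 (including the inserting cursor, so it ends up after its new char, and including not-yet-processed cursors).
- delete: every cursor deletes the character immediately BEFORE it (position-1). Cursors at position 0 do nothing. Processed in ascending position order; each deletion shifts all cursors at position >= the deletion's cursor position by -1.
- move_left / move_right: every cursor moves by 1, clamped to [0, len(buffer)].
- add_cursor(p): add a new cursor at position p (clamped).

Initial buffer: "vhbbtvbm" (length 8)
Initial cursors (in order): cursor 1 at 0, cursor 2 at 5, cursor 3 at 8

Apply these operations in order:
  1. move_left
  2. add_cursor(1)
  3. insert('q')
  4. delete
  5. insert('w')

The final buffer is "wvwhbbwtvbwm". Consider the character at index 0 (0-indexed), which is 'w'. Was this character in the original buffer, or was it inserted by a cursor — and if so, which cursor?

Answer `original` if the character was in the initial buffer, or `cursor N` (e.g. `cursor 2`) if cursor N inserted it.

Answer: cursor 1

Derivation:
After op 1 (move_left): buffer="vhbbtvbm" (len 8), cursors c1@0 c2@4 c3@7, authorship ........
After op 2 (add_cursor(1)): buffer="vhbbtvbm" (len 8), cursors c1@0 c4@1 c2@4 c3@7, authorship ........
After op 3 (insert('q')): buffer="qvqhbbqtvbqm" (len 12), cursors c1@1 c4@3 c2@7 c3@11, authorship 1.4...2...3.
After op 4 (delete): buffer="vhbbtvbm" (len 8), cursors c1@0 c4@1 c2@4 c3@7, authorship ........
After op 5 (insert('w')): buffer="wvwhbbwtvbwm" (len 12), cursors c1@1 c4@3 c2@7 c3@11, authorship 1.4...2...3.
Authorship (.=original, N=cursor N): 1 . 4 . . . 2 . . . 3 .
Index 0: author = 1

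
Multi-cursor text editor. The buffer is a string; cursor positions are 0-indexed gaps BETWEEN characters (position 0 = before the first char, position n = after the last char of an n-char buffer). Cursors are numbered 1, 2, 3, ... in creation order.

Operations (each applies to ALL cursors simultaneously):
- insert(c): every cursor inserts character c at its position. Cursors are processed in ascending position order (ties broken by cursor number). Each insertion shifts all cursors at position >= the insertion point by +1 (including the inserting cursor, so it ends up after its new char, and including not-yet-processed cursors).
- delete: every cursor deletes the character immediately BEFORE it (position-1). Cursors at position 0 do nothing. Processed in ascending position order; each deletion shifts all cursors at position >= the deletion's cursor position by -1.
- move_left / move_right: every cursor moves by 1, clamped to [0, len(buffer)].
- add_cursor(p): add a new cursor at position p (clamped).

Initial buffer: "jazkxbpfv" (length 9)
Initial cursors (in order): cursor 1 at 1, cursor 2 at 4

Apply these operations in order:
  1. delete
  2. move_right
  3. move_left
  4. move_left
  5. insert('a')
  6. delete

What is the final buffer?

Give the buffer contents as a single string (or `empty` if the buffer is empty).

After op 1 (delete): buffer="azxbpfv" (len 7), cursors c1@0 c2@2, authorship .......
After op 2 (move_right): buffer="azxbpfv" (len 7), cursors c1@1 c2@3, authorship .......
After op 3 (move_left): buffer="azxbpfv" (len 7), cursors c1@0 c2@2, authorship .......
After op 4 (move_left): buffer="azxbpfv" (len 7), cursors c1@0 c2@1, authorship .......
After op 5 (insert('a')): buffer="aaazxbpfv" (len 9), cursors c1@1 c2@3, authorship 1.2......
After op 6 (delete): buffer="azxbpfv" (len 7), cursors c1@0 c2@1, authorship .......

Answer: azxbpfv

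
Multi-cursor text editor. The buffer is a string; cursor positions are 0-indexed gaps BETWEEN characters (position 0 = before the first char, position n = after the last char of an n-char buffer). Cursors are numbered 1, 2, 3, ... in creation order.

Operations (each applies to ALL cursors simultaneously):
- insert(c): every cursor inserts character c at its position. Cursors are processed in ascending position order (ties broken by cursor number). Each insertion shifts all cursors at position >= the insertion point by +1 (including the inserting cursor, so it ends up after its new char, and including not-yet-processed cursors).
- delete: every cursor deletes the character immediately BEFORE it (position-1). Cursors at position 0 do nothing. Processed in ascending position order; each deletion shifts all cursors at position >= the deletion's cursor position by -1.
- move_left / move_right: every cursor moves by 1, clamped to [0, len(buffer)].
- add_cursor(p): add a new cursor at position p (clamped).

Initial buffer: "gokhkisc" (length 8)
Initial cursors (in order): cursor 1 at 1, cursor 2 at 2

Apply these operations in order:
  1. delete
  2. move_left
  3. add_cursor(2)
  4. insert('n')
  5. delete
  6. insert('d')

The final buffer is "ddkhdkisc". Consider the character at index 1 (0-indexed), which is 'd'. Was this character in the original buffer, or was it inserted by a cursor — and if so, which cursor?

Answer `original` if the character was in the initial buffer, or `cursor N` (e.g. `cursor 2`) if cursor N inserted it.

Answer: cursor 2

Derivation:
After op 1 (delete): buffer="khkisc" (len 6), cursors c1@0 c2@0, authorship ......
After op 2 (move_left): buffer="khkisc" (len 6), cursors c1@0 c2@0, authorship ......
After op 3 (add_cursor(2)): buffer="khkisc" (len 6), cursors c1@0 c2@0 c3@2, authorship ......
After op 4 (insert('n')): buffer="nnkhnkisc" (len 9), cursors c1@2 c2@2 c3@5, authorship 12..3....
After op 5 (delete): buffer="khkisc" (len 6), cursors c1@0 c2@0 c3@2, authorship ......
After op 6 (insert('d')): buffer="ddkhdkisc" (len 9), cursors c1@2 c2@2 c3@5, authorship 12..3....
Authorship (.=original, N=cursor N): 1 2 . . 3 . . . .
Index 1: author = 2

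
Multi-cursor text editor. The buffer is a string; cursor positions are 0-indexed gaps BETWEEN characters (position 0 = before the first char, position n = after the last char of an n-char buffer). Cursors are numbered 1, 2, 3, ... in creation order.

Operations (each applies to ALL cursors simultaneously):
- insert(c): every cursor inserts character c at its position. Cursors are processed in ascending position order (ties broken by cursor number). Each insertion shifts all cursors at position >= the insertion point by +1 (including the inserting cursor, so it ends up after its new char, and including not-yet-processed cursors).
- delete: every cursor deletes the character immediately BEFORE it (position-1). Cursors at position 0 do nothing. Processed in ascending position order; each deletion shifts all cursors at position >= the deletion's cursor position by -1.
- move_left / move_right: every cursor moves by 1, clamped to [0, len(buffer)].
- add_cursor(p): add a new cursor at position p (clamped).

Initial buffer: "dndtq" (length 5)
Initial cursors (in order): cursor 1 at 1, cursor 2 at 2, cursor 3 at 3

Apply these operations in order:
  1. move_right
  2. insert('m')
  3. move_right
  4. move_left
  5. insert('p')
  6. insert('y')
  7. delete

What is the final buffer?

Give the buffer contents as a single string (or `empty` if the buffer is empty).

After op 1 (move_right): buffer="dndtq" (len 5), cursors c1@2 c2@3 c3@4, authorship .....
After op 2 (insert('m')): buffer="dnmdmtmq" (len 8), cursors c1@3 c2@5 c3@7, authorship ..1.2.3.
After op 3 (move_right): buffer="dnmdmtmq" (len 8), cursors c1@4 c2@6 c3@8, authorship ..1.2.3.
After op 4 (move_left): buffer="dnmdmtmq" (len 8), cursors c1@3 c2@5 c3@7, authorship ..1.2.3.
After op 5 (insert('p')): buffer="dnmpdmptmpq" (len 11), cursors c1@4 c2@7 c3@10, authorship ..11.22.33.
After op 6 (insert('y')): buffer="dnmpydmpytmpyq" (len 14), cursors c1@5 c2@9 c3@13, authorship ..111.222.333.
After op 7 (delete): buffer="dnmpdmptmpq" (len 11), cursors c1@4 c2@7 c3@10, authorship ..11.22.33.

Answer: dnmpdmptmpq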